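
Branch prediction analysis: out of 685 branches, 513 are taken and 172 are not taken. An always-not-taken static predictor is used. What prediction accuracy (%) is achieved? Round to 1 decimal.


Predictor: always-not-taken
Correct predictions = 172
Accuracy = 172 / 685 * 100 = 25.1%

25.1


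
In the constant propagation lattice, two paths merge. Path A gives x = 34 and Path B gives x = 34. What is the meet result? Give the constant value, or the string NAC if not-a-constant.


Meet operation: if both paths give the same constant, result is that constant; if they differ, result is NAC (not-a-constant).
Path A: 34, Path B: 34 -> equal
Result: constant -> 34

34


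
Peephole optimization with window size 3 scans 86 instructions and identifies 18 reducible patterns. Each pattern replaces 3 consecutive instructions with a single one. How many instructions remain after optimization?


Each match removes 2 instructions.
Total removed = 18 * 2 = 36
Remaining = 86 - 36 = 50

50


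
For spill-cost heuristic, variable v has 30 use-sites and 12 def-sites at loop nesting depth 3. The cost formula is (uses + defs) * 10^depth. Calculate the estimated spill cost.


uses + defs = 30 + 12 = 42
10^3 = 1000
Spill cost = 42 * 1000 = 42000

42000


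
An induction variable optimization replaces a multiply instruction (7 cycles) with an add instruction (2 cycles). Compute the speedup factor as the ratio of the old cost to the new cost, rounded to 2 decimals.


Ratio = mult_cost / add_cost = 7 / 2 = 3.5

3.5


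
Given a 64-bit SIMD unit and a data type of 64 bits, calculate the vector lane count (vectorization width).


Width = SIMD bits / data type bits
= 64 / 64 = 1

1


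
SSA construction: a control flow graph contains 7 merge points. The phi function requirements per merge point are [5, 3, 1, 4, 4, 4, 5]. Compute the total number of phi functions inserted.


Total phi functions = sum of phi functions at each join node
= 5 + 3 + 1 + 4 + 4 + 4 + 5 = 26

26


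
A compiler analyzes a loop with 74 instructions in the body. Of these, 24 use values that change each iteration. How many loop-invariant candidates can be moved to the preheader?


Invariant candidates = total - loop-dependent
= 74 - 24 = 50

50


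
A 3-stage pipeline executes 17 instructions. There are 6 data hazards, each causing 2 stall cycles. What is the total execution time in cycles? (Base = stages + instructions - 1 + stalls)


Base cycles = 3 + 17 - 1 = 19
Total stalls = 6 * 2 = 12
Total = 19 + 12 = 31

31


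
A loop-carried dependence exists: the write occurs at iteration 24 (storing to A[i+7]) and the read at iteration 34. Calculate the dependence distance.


Distance = read iteration - write iteration
= 34 - 24 = 10

10


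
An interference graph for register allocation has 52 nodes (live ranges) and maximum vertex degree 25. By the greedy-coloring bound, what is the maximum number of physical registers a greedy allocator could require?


Greedy coloring never needs more than (max_degree + 1) colors: when coloring a vertex, at most max_degree neighbors are already colored.
Upper bound = 25 + 1 = 26

26


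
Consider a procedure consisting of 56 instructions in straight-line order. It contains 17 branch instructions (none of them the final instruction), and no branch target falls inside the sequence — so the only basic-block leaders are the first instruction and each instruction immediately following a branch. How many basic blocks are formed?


With no in-sequence branch targets, the leaders are the first instruction plus the instruction after each branch.
Number of basic blocks = branches + 1
= 17 + 1 = 18

18


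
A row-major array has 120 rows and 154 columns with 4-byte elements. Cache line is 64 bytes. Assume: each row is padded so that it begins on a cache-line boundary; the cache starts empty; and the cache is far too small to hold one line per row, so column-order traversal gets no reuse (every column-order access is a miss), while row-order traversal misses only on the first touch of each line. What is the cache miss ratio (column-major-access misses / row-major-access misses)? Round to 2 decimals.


Each row occupies 154 * 4 = 616 bytes and starts on a line boundary, so it spans ceil(616 / 64) = 10 cache lines.
Row-major traversal misses (one per line touched): 120 * ceil(154 * 4 / 64) = 1200
Column-major traversal misses (no reuse, every access misses): 120 * 154 = 18480
Ratio = 18480 / 1200 = 15.4

15.4


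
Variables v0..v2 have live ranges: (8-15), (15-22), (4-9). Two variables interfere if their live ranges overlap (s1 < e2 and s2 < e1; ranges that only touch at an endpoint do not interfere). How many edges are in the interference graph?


Check all pairs for overlapping intervals.
Two intervals (s1,e1) and (s2,e2) overlap if s1 < e2 and s2 < e1.
v0 (8-15) vs v1..v2: overlaps v2 -> 1
v1 (15-22) vs v2: overlaps none -> 0
Total overlapping pairs = 1 + 0 = 1

1


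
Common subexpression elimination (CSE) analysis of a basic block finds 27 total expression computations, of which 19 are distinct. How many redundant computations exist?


CSE count = total expressions - unique expressions
= 27 - 19 = 8

8


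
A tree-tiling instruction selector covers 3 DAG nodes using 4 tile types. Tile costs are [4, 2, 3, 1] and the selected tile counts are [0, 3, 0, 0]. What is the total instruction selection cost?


Total cost = sum(count_i * cost_i)
= 0*4 + 3*2 + 0*3 + 0*1
= 6

6


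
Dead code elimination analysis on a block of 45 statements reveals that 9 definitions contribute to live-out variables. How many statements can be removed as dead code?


Dead code = total statements - live definitions
= 45 - 9 = 36

36


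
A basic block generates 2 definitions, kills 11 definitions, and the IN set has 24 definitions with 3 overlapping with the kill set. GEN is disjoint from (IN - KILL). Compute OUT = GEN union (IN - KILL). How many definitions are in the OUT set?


IN - KILL: 24 - 3 = 21 surviving definitions
OUT = GEN + surviving = 2 + 21 = 23

23


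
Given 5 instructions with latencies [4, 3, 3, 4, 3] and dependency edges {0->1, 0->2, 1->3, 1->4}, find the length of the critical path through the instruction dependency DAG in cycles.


Compute longest path through dependency graph: dist(Ik) = max over predecessors of dist + latency(Ik).
dist(I0) = latency 4 = 4
dist(I1) = dist(I0) + 3 = 4 + 3 = 7
dist(I2) = dist(I0) + 3 = 4 + 3 = 7
dist(I3) = dist(I1) + 4 = 7 + 4 = 11
dist(I4) = dist(I1) + 3 = 7 + 3 = 10
Critical path = max dist = 11

11


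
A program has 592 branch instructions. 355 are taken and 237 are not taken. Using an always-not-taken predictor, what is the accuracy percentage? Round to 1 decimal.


Predictor: always-not-taken
Correct predictions = 237
Accuracy = 237 / 592 * 100 = 40.0%

40.0


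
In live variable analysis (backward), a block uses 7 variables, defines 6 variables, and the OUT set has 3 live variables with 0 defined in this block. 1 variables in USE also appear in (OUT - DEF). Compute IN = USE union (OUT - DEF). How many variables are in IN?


OUT - DEF: 3 - 0 = 3
|IN| = |USE| + |OUT - DEF| - |USE ∩ (OUT - DEF)| = 7 + 3 - 1 = 9

9


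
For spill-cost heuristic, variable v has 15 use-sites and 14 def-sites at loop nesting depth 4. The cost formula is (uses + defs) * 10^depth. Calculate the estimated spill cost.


uses + defs = 15 + 14 = 29
10^4 = 10000
Spill cost = 29 * 10000 = 290000

290000


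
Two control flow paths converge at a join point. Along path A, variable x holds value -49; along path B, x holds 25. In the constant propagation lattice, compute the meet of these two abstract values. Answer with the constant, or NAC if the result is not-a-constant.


Meet operation: if both paths give the same constant, result is that constant; if they differ, result is NAC (not-a-constant).
Path A: -49, Path B: 25 -> differ
Result: not-a-constant -> NAC

NAC


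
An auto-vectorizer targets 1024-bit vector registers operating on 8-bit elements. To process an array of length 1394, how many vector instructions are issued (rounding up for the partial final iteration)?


Width = 1024 / 8 = 128 elements per vector op
Iterations = ceil(1394 / 128) = 11

11


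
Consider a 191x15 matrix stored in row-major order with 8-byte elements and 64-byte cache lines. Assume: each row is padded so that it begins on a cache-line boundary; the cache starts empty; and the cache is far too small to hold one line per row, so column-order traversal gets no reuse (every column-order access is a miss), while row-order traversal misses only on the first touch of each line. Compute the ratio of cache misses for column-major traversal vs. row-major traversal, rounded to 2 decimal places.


Each row occupies 15 * 8 = 120 bytes and starts on a line boundary, so it spans ceil(120 / 64) = 2 cache lines.
Row-major traversal misses (one per line touched): 191 * ceil(15 * 8 / 64) = 382
Column-major traversal misses (no reuse, every access misses): 191 * 15 = 2865
Ratio = 2865 / 382 = 7.5

7.5


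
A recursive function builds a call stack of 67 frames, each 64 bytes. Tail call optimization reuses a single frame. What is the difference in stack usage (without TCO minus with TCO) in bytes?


Without TCO: 67 * 64 = 4288 bytes
With TCO: reuse 1 frame = 64 bytes
Savings = 4288 - 64 = 4224

4224


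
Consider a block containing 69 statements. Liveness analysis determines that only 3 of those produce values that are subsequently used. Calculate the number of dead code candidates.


Dead code = total statements - live definitions
= 69 - 3 = 66

66


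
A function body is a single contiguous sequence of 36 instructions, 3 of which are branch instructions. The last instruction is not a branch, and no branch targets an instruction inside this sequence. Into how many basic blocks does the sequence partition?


With no in-sequence branch targets, the leaders are the first instruction plus the instruction after each branch.
Number of basic blocks = branches + 1
= 3 + 1 = 4

4


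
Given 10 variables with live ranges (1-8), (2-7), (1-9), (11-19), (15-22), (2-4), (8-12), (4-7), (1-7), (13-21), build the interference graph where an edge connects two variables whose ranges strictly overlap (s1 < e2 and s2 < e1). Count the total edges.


Check all pairs for overlapping intervals.
Two intervals (s1,e1) and (s2,e2) overlap if s1 < e2 and s2 < e1.
v0 (1-8) vs v1..v9: overlaps v1, v2, v5, v7, v8 -> 5
v1 (2-7) vs v2..v9: overlaps v2, v5, v7, v8 -> 4
v2 (1-9) vs v3..v9: overlaps v5, v6, v7, v8 -> 4
v3 (11-19) vs v4..v9: overlaps v4, v6, v9 -> 3
v4 (15-22) vs v5..v9: overlaps v9 -> 1
v5 (2-4) vs v6..v9: overlaps v8 -> 1
v6 (8-12) vs v7..v9: overlaps none -> 0
v7 (4-7) vs v8..v9: overlaps v8 -> 1
v8 (1-7) vs v9: overlaps none -> 0
Total overlapping pairs = 5 + 4 + 4 + 3 + 1 + 1 + 0 + 1 + 0 = 19

19


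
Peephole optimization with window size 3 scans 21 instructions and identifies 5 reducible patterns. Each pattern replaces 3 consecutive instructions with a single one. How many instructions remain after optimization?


Each match removes 2 instructions.
Total removed = 5 * 2 = 10
Remaining = 21 - 10 = 11

11


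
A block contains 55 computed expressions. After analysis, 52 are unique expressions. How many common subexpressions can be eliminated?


CSE count = total expressions - unique expressions
= 55 - 52 = 3

3


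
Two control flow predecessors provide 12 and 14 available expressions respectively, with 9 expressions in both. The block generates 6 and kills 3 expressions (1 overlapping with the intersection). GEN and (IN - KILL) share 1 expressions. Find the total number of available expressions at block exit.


IN = intersection of predecessors = 9
IN - KILL = 9 - 1 = 8
|OUT| = |GEN| + |IN - KILL| - |GEN ∩ (IN - KILL)| = 6 + 8 - 1 = 13

13


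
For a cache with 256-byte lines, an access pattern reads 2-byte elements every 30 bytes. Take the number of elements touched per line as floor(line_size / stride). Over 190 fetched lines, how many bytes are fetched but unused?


Elements per line = floor(256 / 30) = 8
Bytes used per line = 8 * 2 = 16
Wasted per line = 256 - 16 = 240
Total wasted = 240 * 190 = 45600

45600


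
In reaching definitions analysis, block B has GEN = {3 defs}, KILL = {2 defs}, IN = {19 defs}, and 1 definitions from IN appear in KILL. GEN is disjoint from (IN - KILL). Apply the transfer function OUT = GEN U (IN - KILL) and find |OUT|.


IN - KILL: 19 - 1 = 18 surviving definitions
OUT = GEN + surviving = 3 + 18 = 21

21


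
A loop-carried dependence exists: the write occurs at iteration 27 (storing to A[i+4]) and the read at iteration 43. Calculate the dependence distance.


Distance = read iteration - write iteration
= 43 - 27 = 16

16


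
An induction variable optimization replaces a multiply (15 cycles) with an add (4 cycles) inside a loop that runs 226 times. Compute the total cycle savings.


Per-iteration saving = 15 - 4 = 11
Total saved = 226 * 11 = 2486

2486


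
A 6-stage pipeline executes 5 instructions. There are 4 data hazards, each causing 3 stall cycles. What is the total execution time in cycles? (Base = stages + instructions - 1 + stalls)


Base cycles = 6 + 5 - 1 = 10
Total stalls = 4 * 3 = 12
Total = 10 + 12 = 22

22


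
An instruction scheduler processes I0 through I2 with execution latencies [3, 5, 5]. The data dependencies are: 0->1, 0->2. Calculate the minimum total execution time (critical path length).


Compute longest path through dependency graph: dist(Ik) = max over predecessors of dist + latency(Ik).
dist(I0) = latency 3 = 3
dist(I1) = dist(I0) + 5 = 3 + 5 = 8
dist(I2) = dist(I0) + 5 = 3 + 5 = 8
Critical path = max dist = 8

8


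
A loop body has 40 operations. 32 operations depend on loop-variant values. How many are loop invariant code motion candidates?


Invariant candidates = total - loop-dependent
= 40 - 32 = 8

8


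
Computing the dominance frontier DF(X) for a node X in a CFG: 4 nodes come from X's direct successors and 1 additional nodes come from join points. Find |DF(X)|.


DF(X) = direct successor contributions + join point contributions
= 4 + 1 = 5

5


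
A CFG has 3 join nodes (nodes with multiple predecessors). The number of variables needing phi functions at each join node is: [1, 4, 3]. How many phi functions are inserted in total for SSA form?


Total phi functions = sum of phi functions at each join node
= 1 + 4 + 3 = 8

8


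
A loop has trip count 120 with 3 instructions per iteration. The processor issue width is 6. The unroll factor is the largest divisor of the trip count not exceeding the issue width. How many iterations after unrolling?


Largest divisor of 120 <= 6 is 6
New iterations = 120 / 6 = 20

20


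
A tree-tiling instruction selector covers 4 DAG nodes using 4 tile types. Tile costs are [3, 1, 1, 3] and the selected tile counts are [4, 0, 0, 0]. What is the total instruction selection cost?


Total cost = sum(count_i * cost_i)
= 4*3 + 0*1 + 0*1 + 0*3
= 12

12


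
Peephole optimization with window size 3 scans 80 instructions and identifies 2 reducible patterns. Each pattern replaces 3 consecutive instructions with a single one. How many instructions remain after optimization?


Each match removes 2 instructions.
Total removed = 2 * 2 = 4
Remaining = 80 - 4 = 76

76


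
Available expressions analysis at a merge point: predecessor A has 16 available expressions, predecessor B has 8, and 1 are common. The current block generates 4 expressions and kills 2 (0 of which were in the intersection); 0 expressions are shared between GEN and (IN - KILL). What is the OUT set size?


IN = intersection of predecessors = 1
IN - KILL = 1 - 0 = 1
|OUT| = |GEN| + |IN - KILL| - |GEN ∩ (IN - KILL)| = 4 + 1 - 0 = 5

5


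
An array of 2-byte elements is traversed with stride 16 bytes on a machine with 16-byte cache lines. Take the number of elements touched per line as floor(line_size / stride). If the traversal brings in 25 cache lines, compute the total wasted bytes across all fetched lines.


Elements per line = floor(16 / 16) = 1
Bytes used per line = 1 * 2 = 2
Wasted per line = 16 - 2 = 14
Total wasted = 14 * 25 = 350

350


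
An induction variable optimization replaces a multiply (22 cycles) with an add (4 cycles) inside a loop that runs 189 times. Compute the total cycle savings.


Per-iteration saving = 22 - 4 = 18
Total saved = 189 * 18 = 3402

3402


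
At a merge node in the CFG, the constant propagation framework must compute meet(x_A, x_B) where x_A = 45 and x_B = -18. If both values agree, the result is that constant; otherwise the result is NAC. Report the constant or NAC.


Meet operation: if both paths give the same constant, result is that constant; if they differ, result is NAC (not-a-constant).
Path A: 45, Path B: -18 -> differ
Result: not-a-constant -> NAC

NAC


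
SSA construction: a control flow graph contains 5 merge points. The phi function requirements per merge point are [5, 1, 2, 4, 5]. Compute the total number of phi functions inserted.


Total phi functions = sum of phi functions at each join node
= 5 + 1 + 2 + 4 + 5 = 17

17


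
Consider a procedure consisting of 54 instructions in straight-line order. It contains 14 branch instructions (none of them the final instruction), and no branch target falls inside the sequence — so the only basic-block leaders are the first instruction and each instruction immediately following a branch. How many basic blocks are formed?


With no in-sequence branch targets, the leaders are the first instruction plus the instruction after each branch.
Number of basic blocks = branches + 1
= 14 + 1 = 15

15


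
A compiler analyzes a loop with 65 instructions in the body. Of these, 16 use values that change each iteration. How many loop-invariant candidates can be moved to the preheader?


Invariant candidates = total - loop-dependent
= 65 - 16 = 49

49


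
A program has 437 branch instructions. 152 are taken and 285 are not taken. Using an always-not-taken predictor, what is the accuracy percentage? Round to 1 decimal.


Predictor: always-not-taken
Correct predictions = 285
Accuracy = 285 / 437 * 100 = 65.2%

65.2


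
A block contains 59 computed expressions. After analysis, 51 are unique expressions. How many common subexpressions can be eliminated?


CSE count = total expressions - unique expressions
= 59 - 51 = 8

8


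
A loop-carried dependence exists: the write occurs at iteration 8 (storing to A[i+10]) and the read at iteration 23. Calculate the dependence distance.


Distance = read iteration - write iteration
= 23 - 8 = 15

15


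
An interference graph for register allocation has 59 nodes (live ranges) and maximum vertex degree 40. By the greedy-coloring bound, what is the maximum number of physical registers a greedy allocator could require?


Greedy coloring never needs more than (max_degree + 1) colors: when coloring a vertex, at most max_degree neighbors are already colored.
Upper bound = 40 + 1 = 41

41


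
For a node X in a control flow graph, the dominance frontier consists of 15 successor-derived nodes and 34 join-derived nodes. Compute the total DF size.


DF(X) = direct successor contributions + join point contributions
= 15 + 34 = 49

49


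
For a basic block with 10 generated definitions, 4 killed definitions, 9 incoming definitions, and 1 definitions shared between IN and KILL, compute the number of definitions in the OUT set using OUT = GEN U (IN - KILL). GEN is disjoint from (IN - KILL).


IN - KILL: 9 - 1 = 8 surviving definitions
OUT = GEN + surviving = 10 + 8 = 18

18


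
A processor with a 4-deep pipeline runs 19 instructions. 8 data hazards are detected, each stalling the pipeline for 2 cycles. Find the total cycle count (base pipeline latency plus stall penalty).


Base cycles = 4 + 19 - 1 = 22
Total stalls = 8 * 2 = 16
Total = 22 + 16 = 38

38


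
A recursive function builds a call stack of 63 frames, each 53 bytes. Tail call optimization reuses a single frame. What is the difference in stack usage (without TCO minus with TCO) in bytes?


Without TCO: 63 * 53 = 3339 bytes
With TCO: reuse 1 frame = 53 bytes
Savings = 3339 - 53 = 3286

3286


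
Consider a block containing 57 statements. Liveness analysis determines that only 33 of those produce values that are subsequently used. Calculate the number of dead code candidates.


Dead code = total statements - live definitions
= 57 - 33 = 24

24


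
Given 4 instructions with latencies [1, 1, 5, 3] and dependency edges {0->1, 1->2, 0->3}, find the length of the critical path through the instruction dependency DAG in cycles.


Compute longest path through dependency graph: dist(Ik) = max over predecessors of dist + latency(Ik).
dist(I0) = latency 1 = 1
dist(I1) = dist(I0) + 1 = 1 + 1 = 2
dist(I2) = dist(I1) + 5 = 2 + 5 = 7
dist(I3) = dist(I0) + 3 = 1 + 3 = 4
Critical path = max dist = 7

7


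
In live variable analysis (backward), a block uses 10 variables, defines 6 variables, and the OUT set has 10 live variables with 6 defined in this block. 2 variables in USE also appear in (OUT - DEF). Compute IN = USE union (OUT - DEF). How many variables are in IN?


OUT - DEF: 10 - 6 = 4
|IN| = |USE| + |OUT - DEF| - |USE ∩ (OUT - DEF)| = 10 + 4 - 2 = 12

12


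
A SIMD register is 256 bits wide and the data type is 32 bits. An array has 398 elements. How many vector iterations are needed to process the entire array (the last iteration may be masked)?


Width = 256 / 32 = 8 elements per vector op
Iterations = ceil(398 / 8) = 50

50


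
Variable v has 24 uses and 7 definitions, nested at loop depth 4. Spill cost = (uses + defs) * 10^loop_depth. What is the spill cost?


uses + defs = 24 + 7 = 31
10^4 = 10000
Spill cost = 31 * 10000 = 310000

310000


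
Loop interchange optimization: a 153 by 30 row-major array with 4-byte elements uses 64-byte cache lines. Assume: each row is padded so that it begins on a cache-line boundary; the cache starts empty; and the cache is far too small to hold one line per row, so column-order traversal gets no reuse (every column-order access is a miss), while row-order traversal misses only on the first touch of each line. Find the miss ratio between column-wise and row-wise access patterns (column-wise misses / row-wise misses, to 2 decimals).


Each row occupies 30 * 4 = 120 bytes and starts on a line boundary, so it spans ceil(120 / 64) = 2 cache lines.
Row-major traversal misses (one per line touched): 153 * ceil(30 * 4 / 64) = 306
Column-major traversal misses (no reuse, every access misses): 153 * 30 = 4590
Ratio = 4590 / 306 = 15.0

15.0


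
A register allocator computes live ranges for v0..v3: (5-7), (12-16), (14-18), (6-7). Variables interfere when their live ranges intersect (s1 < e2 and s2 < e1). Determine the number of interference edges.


Check all pairs for overlapping intervals.
Two intervals (s1,e1) and (s2,e2) overlap if s1 < e2 and s2 < e1.
v0 (5-7) vs v1..v3: overlaps v3 -> 1
v1 (12-16) vs v2..v3: overlaps v2 -> 1
v2 (14-18) vs v3: overlaps none -> 0
Total overlapping pairs = 1 + 1 + 0 = 2

2


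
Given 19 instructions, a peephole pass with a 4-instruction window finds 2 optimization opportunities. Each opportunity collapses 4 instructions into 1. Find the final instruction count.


Each match removes 3 instructions.
Total removed = 2 * 3 = 6
Remaining = 19 - 6 = 13

13


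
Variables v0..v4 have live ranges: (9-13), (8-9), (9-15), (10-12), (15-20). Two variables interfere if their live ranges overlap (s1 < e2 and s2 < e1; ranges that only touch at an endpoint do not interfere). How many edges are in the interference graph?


Check all pairs for overlapping intervals.
Two intervals (s1,e1) and (s2,e2) overlap if s1 < e2 and s2 < e1.
v0 (9-13) vs v1..v4: overlaps v2, v3 -> 2
v1 (8-9) vs v2..v4: overlaps none -> 0
v2 (9-15) vs v3..v4: overlaps v3 -> 1
v3 (10-12) vs v4: overlaps none -> 0
Total overlapping pairs = 2 + 0 + 1 + 0 = 3

3


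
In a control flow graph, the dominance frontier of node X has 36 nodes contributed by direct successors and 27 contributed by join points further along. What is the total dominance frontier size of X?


DF(X) = direct successor contributions + join point contributions
= 36 + 27 = 63

63


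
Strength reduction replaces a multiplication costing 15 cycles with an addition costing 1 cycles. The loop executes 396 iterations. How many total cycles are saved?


Per-iteration saving = 15 - 1 = 14
Total saved = 396 * 14 = 5544

5544


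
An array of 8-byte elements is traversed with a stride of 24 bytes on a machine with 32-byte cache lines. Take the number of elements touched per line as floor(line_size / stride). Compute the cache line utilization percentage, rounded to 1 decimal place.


Elements per cache line = floor(32 / 24) = 1
Bytes used = 1 * 8 = 8
Utilization = 8 / 32 * 100 = 25.0%

25.0


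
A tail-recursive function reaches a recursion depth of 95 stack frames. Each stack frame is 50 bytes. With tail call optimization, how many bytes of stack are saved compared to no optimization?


Without TCO: 95 * 50 = 4750 bytes
With TCO: reuse 1 frame = 50 bytes
Savings = 4750 - 50 = 4700

4700


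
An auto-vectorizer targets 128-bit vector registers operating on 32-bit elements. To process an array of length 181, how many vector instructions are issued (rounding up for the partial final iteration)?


Width = 128 / 32 = 4 elements per vector op
Iterations = ceil(181 / 4) = 46

46


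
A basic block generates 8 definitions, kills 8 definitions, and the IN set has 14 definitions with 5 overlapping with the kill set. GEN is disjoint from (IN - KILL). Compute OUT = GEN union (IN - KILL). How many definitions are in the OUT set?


IN - KILL: 14 - 5 = 9 surviving definitions
OUT = GEN + surviving = 8 + 9 = 17

17


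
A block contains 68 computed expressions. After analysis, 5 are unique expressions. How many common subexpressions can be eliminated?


CSE count = total expressions - unique expressions
= 68 - 5 = 63

63


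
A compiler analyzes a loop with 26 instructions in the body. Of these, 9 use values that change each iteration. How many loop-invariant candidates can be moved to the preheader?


Invariant candidates = total - loop-dependent
= 26 - 9 = 17

17


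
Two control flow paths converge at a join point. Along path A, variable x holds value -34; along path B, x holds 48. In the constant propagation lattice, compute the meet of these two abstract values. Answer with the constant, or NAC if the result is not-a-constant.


Meet operation: if both paths give the same constant, result is that constant; if they differ, result is NAC (not-a-constant).
Path A: -34, Path B: 48 -> differ
Result: not-a-constant -> NAC

NAC


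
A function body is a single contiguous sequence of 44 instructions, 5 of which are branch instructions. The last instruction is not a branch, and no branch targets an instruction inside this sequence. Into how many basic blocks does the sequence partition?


With no in-sequence branch targets, the leaders are the first instruction plus the instruction after each branch.
Number of basic blocks = branches + 1
= 5 + 1 = 6

6


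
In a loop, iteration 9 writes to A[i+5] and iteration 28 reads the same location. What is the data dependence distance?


Distance = read iteration - write iteration
= 28 - 9 = 19

19


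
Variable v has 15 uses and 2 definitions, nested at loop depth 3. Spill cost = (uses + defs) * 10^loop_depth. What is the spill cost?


uses + defs = 15 + 2 = 17
10^3 = 1000
Spill cost = 17 * 1000 = 17000

17000


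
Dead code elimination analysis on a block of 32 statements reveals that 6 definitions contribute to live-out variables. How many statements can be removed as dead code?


Dead code = total statements - live definitions
= 32 - 6 = 26

26


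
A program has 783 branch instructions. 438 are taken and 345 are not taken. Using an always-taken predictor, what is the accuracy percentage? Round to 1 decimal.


Predictor: always-taken
Correct predictions = 438
Accuracy = 438 / 783 * 100 = 55.9%

55.9


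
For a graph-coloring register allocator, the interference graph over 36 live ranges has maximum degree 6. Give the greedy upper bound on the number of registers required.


Greedy coloring never needs more than (max_degree + 1) colors: when coloring a vertex, at most max_degree neighbors are already colored.
Upper bound = 6 + 1 = 7

7


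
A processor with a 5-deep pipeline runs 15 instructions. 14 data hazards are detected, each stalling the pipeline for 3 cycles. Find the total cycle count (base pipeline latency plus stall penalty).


Base cycles = 5 + 15 - 1 = 19
Total stalls = 14 * 3 = 42
Total = 19 + 42 = 61

61


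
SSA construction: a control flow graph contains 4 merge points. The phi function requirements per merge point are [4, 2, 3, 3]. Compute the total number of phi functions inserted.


Total phi functions = sum of phi functions at each join node
= 4 + 2 + 3 + 3 = 12

12


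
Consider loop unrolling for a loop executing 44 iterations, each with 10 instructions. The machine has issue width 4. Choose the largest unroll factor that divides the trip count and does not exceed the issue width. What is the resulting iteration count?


Largest divisor of 44 <= 4 is 4
New iterations = 44 / 4 = 11

11


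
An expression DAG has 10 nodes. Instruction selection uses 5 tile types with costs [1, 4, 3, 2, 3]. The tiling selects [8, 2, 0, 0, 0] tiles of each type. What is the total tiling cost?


Total cost = sum(count_i * cost_i)
= 8*1 + 2*4 + 0*3 + 0*2 + 0*3
= 16

16


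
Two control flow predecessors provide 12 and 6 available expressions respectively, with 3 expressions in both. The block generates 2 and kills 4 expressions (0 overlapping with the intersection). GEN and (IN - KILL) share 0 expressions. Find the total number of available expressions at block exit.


IN = intersection of predecessors = 3
IN - KILL = 3 - 0 = 3
|OUT| = |GEN| + |IN - KILL| - |GEN ∩ (IN - KILL)| = 2 + 3 - 0 = 5

5


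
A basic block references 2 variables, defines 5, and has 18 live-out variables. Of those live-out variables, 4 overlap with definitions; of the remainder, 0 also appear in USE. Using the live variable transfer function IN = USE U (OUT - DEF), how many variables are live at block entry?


OUT - DEF: 18 - 4 = 14
|IN| = |USE| + |OUT - DEF| - |USE ∩ (OUT - DEF)| = 2 + 14 - 0 = 16

16


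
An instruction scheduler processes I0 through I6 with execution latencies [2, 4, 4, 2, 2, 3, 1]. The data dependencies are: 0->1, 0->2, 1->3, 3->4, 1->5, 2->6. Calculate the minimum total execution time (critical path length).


Compute longest path through dependency graph: dist(Ik) = max over predecessors of dist + latency(Ik).
dist(I0) = latency 2 = 2
dist(I1) = dist(I0) + 4 = 2 + 4 = 6
dist(I2) = dist(I0) + 4 = 2 + 4 = 6
dist(I3) = dist(I1) + 2 = 6 + 2 = 8
dist(I4) = dist(I3) + 2 = 8 + 2 = 10
dist(I5) = dist(I1) + 3 = 6 + 3 = 9
dist(I6) = dist(I2) + 1 = 6 + 1 = 7
Critical path = max dist = 10

10


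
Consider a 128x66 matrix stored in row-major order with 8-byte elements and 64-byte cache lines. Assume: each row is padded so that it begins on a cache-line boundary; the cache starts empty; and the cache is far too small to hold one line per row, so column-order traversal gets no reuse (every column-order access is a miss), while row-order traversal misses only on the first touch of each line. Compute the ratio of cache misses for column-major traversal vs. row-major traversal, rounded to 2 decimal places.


Each row occupies 66 * 8 = 528 bytes and starts on a line boundary, so it spans ceil(528 / 64) = 9 cache lines.
Row-major traversal misses (one per line touched): 128 * ceil(66 * 8 / 64) = 1152
Column-major traversal misses (no reuse, every access misses): 128 * 66 = 8448
Ratio = 8448 / 1152 = 7.33

7.33


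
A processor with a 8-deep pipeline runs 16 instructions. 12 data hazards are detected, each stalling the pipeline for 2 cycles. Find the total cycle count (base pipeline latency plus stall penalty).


Base cycles = 8 + 16 - 1 = 23
Total stalls = 12 * 2 = 24
Total = 23 + 24 = 47

47


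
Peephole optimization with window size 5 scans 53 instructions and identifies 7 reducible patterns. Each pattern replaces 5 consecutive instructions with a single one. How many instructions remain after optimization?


Each match removes 4 instructions.
Total removed = 7 * 4 = 28
Remaining = 53 - 28 = 25

25


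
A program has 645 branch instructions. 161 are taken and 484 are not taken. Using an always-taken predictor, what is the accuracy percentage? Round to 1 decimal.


Predictor: always-taken
Correct predictions = 161
Accuracy = 161 / 645 * 100 = 25.0%

25.0


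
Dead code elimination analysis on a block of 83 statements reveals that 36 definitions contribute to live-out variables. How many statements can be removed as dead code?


Dead code = total statements - live definitions
= 83 - 36 = 47

47


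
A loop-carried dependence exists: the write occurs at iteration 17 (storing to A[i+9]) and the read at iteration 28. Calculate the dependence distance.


Distance = read iteration - write iteration
= 28 - 17 = 11

11


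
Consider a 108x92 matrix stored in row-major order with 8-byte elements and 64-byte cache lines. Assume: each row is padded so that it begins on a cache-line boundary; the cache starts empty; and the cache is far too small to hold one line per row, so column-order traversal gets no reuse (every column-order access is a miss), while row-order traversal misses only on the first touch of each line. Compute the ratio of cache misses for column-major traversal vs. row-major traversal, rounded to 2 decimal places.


Each row occupies 92 * 8 = 736 bytes and starts on a line boundary, so it spans ceil(736 / 64) = 12 cache lines.
Row-major traversal misses (one per line touched): 108 * ceil(92 * 8 / 64) = 1296
Column-major traversal misses (no reuse, every access misses): 108 * 92 = 9936
Ratio = 9936 / 1296 = 7.67

7.67


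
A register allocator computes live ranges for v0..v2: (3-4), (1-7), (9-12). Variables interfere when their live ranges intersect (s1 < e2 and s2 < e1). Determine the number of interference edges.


Check all pairs for overlapping intervals.
Two intervals (s1,e1) and (s2,e2) overlap if s1 < e2 and s2 < e1.
v0 (3-4) vs v1..v2: overlaps v1 -> 1
v1 (1-7) vs v2: overlaps none -> 0
Total overlapping pairs = 1 + 0 = 1

1


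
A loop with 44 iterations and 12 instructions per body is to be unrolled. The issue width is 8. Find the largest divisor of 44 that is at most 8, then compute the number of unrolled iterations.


Largest divisor of 44 <= 8 is 4
New iterations = 44 / 4 = 11

11


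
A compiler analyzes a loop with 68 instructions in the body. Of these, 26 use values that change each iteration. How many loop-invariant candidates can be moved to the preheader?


Invariant candidates = total - loop-dependent
= 68 - 26 = 42

42


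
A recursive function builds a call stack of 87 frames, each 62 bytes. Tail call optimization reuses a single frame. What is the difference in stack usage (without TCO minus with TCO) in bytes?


Without TCO: 87 * 62 = 5394 bytes
With TCO: reuse 1 frame = 62 bytes
Savings = 5394 - 62 = 5332

5332


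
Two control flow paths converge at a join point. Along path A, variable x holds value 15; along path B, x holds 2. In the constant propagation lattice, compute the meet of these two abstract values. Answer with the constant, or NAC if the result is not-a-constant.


Meet operation: if both paths give the same constant, result is that constant; if they differ, result is NAC (not-a-constant).
Path A: 15, Path B: 2 -> differ
Result: not-a-constant -> NAC

NAC


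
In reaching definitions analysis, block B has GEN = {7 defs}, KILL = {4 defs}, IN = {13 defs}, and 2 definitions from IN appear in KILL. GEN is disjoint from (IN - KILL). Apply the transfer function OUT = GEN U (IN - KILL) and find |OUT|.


IN - KILL: 13 - 2 = 11 surviving definitions
OUT = GEN + surviving = 7 + 11 = 18

18


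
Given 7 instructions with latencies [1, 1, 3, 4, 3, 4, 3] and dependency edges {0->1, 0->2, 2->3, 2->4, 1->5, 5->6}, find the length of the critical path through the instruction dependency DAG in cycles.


Compute longest path through dependency graph: dist(Ik) = max over predecessors of dist + latency(Ik).
dist(I0) = latency 1 = 1
dist(I1) = dist(I0) + 1 = 1 + 1 = 2
dist(I2) = dist(I0) + 3 = 1 + 3 = 4
dist(I3) = dist(I2) + 4 = 4 + 4 = 8
dist(I4) = dist(I2) + 3 = 4 + 3 = 7
dist(I5) = dist(I1) + 4 = 2 + 4 = 6
dist(I6) = dist(I5) + 3 = 6 + 3 = 9
Critical path = max dist = 9

9


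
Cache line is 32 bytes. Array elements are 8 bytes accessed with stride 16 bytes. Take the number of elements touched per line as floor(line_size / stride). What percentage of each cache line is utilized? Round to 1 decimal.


Elements per cache line = floor(32 / 16) = 2
Bytes used = 2 * 8 = 16
Utilization = 16 / 32 * 100 = 50.0%

50.0


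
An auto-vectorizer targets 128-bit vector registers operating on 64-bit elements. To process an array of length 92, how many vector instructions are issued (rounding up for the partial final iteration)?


Width = 128 / 64 = 2 elements per vector op
Iterations = ceil(92 / 2) = 46

46


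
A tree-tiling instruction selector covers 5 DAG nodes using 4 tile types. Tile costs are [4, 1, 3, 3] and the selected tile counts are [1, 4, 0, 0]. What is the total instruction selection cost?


Total cost = sum(count_i * cost_i)
= 1*4 + 4*1 + 0*3 + 0*3
= 8

8


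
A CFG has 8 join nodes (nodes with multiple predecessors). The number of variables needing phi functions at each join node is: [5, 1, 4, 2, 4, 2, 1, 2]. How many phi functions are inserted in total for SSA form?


Total phi functions = sum of phi functions at each join node
= 5 + 1 + 4 + 2 + 4 + 2 + 1 + 2 = 21

21


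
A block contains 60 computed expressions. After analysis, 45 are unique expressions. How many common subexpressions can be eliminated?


CSE count = total expressions - unique expressions
= 60 - 45 = 15

15


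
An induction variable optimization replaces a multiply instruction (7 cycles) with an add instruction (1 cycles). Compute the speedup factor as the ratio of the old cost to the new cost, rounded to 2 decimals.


Ratio = mult_cost / add_cost = 7 / 1 = 7.0

7.0


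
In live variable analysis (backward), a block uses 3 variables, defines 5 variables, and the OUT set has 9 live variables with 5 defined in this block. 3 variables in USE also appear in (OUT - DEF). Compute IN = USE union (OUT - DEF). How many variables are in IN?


OUT - DEF: 9 - 5 = 4
|IN| = |USE| + |OUT - DEF| - |USE ∩ (OUT - DEF)| = 3 + 4 - 3 = 4

4


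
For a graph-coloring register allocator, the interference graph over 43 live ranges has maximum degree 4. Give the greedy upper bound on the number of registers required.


Greedy coloring never needs more than (max_degree + 1) colors: when coloring a vertex, at most max_degree neighbors are already colored.
Upper bound = 4 + 1 = 5

5


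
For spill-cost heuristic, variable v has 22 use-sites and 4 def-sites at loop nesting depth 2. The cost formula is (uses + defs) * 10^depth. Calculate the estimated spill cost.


uses + defs = 22 + 4 = 26
10^2 = 100
Spill cost = 26 * 100 = 2600

2600


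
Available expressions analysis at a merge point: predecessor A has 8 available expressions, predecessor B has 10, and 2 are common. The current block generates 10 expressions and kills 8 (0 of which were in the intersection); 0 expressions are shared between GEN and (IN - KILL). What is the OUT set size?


IN = intersection of predecessors = 2
IN - KILL = 2 - 0 = 2
|OUT| = |GEN| + |IN - KILL| - |GEN ∩ (IN - KILL)| = 10 + 2 - 0 = 12

12
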